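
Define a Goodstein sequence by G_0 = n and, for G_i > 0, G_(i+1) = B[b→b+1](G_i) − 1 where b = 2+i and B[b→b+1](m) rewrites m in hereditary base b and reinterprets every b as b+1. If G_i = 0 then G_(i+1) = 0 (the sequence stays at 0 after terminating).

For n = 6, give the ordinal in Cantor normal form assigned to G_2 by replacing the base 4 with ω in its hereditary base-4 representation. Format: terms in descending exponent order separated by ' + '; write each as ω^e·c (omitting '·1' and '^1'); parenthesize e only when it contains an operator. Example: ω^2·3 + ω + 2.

ω^ω + 1

G_0 = 6. HB_2(6) = 2^2 + 2. Bump = 30. G_1 = 29.
G_1 = 29. HB_3(29) = 3^3 + 2. Bump = 258. G_2 = 257.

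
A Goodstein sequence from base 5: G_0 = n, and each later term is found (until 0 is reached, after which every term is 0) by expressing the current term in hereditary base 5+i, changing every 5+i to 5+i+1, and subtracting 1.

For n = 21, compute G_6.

35

G_0=21  [base 5] 4·5 + 1  →[5↦6]→  4·6 + 1 = 25  −1 ⇒ G_1=24
G_1=24  [base 6] 4·6  →[6↦7]→  4·7 = 28  −1 ⇒ G_2=27
G_2=27  [base 7] 3·7 + 6  →[7↦8]→  3·8 + 6 = 30  −1 ⇒ G_3=29
G_3=29  [base 8] 3·8 + 5  →[8↦9]→  3·9 + 5 = 32  −1 ⇒ G_4=31
G_4=31  [base 9] 3·9 + 4  →[9↦10]→  3·10 + 4 = 34  −1 ⇒ G_5=33
G_5=33  [base 10] 3·10 + 3  →[10↦11]→  3·11 + 3 = 36  −1 ⇒ G_6=35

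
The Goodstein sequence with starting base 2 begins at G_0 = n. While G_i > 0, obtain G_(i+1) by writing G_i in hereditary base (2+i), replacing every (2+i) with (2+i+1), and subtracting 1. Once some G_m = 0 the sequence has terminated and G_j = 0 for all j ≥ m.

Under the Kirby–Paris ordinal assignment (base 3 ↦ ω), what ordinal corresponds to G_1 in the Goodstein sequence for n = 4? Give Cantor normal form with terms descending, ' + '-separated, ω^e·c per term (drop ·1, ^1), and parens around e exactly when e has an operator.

base 2: 4 = 2^2; at 3: 3^3 = 27; next = 26
base 3: 26 = 2·3^2 + 2·3 + 2; at 4: 2·4^2 + 2·4 + 2 = 42; next = 41

ω^2·2 + ω·2 + 2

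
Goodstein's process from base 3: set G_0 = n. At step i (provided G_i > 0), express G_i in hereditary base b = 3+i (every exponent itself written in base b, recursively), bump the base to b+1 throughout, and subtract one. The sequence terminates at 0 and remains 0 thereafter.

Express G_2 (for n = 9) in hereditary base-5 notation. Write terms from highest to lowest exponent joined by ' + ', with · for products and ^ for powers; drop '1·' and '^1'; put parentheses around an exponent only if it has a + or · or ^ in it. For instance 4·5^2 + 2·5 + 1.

3·5 + 2

(0) 9|_3 = 3^2 ↦ 4^2|_4 = 16 ⇒ 15
(1) 15|_4 = 3·4 + 3 ↦ 3·5 + 3|_5 = 18 ⇒ 17
(2) 17|_5 = 3·5 + 2 ↦ 3·6 + 2|_6 = 20 ⇒ 19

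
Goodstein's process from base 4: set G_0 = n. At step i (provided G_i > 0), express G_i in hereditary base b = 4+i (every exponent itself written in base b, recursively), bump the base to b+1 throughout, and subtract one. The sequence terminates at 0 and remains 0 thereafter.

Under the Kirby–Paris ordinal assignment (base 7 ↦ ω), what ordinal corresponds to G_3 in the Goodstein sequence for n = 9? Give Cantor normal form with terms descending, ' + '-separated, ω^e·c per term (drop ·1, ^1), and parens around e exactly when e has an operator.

ω + 4

[0] 9 ≡ 2·4 + 1 (base 4). Lift 5: 11. −1: 10.
[1] 10 ≡ 2·5 (base 5). Lift 6: 12. −1: 11.
[2] 11 ≡ 6 + 5 (base 6). Lift 7: 12. −1: 11.
[3] 11 ≡ 7 + 4 (base 7). Lift 8: 12. −1: 11.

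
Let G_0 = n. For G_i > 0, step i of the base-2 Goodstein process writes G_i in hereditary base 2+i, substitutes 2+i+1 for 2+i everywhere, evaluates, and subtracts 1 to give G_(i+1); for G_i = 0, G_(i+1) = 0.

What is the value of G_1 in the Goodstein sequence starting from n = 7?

[0] 7 ≡ 2^2 + 2 + 1 (base 2). Lift 3: 31. −1: 30.
[1] 30 ≡ 3^3 + 3 (base 3). Lift 4: 260. −1: 259.

30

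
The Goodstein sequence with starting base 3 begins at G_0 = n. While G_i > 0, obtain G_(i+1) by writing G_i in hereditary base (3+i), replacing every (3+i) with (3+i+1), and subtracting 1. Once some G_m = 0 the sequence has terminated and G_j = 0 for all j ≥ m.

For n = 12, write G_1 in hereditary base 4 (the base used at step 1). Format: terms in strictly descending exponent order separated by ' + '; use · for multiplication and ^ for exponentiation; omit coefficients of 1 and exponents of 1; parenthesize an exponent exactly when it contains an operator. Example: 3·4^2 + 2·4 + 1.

4^2 + 3

i=0: 12 = 3^2 + 3 (b=3); 3→4: 4^2 + 4 = 20; 20−1 = 19
i=1: 19 = 4^2 + 3 (b=4); 4→5: 5^2 + 3 = 28; 28−1 = 27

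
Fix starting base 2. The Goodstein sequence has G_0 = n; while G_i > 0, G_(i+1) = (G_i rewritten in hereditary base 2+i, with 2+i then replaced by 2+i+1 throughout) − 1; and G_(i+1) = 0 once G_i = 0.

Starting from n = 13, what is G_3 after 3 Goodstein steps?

step 0: 13 = 2^(2 + 1) + 2^2 + 1; sub 3 for 2: 3^(3 + 1) + 3^3 + 1; = 109; G_1 = 109−1 = 108
step 1: 108 = 3^(3 + 1) + 3^3; sub 4 for 3: 4^(4 + 1) + 4^4; = 1280; G_2 = 1280−1 = 1279
step 2: 1279 = 4^(4 + 1) + 3·4^3 + 3·4^2 + 3·4 + 3; sub 5 for 4: 5^(5 + 1) + 3·5^3 + 3·5^2 + 3·5 + 3; = 16093; G_3 = 16093−1 = 16092
step 3: 16092 = 5^(5 + 1) + 3·5^3 + 3·5^2 + 3·5 + 2; sub 6 for 5: 6^(6 + 1) + 3·6^3 + 3·6^2 + 3·6 + 2; = 280712; G_4 = 280712−1 = 280711

16092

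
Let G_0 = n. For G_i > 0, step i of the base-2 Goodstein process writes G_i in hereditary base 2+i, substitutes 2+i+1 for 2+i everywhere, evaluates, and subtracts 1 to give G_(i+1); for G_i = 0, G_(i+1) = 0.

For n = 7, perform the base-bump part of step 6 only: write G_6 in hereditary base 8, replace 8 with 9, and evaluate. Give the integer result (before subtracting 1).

G_0 = 7. HB_2(7) = 2^2 + 2 + 1. Bump = 31. G_1 = 30.
G_1 = 30. HB_3(30) = 3^3 + 3. Bump = 260. G_2 = 259.
G_2 = 259. HB_4(259) = 4^4 + 3. Bump = 3128. G_3 = 3127.
G_3 = 3127. HB_5(3127) = 5^5 + 2. Bump = 46658. G_4 = 46657.
G_4 = 46657. HB_6(46657) = 6^6 + 1. Bump = 823544. G_5 = 823543.
G_5 = 823543. HB_7(823543) = 7^7. Bump = 16777216. G_6 = 16777215.
G_6 = 16777215. HB_8(16777215) = 7·8^7 + 7·8^6 + 7·8^5 + 7·8^4 + 7·8^3 + 7·8^2 + 7·8 + 7. Bump = 37665880. G_7 = 37665879.

37665880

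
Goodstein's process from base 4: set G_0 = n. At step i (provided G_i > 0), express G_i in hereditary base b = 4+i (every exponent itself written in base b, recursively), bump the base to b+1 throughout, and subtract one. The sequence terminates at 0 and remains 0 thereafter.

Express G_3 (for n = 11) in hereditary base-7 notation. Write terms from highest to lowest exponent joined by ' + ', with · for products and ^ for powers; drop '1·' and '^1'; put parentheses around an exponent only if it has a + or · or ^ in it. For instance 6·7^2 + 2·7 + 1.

2·7

(0) 11|_4 = 2·4 + 3 ↦ 2·5 + 3|_5 = 13 ⇒ 12
(1) 12|_5 = 2·5 + 2 ↦ 2·6 + 2|_6 = 14 ⇒ 13
(2) 13|_6 = 2·6 + 1 ↦ 2·7 + 1|_7 = 15 ⇒ 14
(3) 14|_7 = 2·7 ↦ 2·8|_8 = 16 ⇒ 15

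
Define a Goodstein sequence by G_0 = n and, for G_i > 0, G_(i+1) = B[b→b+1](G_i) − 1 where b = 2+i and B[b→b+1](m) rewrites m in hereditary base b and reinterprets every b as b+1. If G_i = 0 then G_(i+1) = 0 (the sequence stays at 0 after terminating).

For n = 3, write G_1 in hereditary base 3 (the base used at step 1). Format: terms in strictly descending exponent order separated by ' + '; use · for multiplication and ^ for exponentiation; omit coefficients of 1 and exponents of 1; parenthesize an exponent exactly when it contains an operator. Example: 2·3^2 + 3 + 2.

[0] 3 ≡ 2 + 1 (base 2). Lift 3: 4. −1: 3.
[1] 3 ≡ 3 (base 3). Lift 4: 4. −1: 3.

3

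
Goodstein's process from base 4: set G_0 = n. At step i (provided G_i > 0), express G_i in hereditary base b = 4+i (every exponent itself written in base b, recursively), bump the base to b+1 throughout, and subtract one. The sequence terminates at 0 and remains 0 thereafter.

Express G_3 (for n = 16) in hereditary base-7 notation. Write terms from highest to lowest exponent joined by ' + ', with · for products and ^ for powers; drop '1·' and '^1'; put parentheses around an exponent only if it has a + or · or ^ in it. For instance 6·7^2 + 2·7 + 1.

4·7 + 2

i=0: 16 = 4^2 (b=4); 4→5: 5^2 = 25; 25−1 = 24
i=1: 24 = 4·5 + 4 (b=5); 5→6: 4·6 + 4 = 28; 28−1 = 27
i=2: 27 = 4·6 + 3 (b=6); 6→7: 4·7 + 3 = 31; 31−1 = 30
i=3: 30 = 4·7 + 2 (b=7); 7→8: 4·8 + 2 = 34; 34−1 = 33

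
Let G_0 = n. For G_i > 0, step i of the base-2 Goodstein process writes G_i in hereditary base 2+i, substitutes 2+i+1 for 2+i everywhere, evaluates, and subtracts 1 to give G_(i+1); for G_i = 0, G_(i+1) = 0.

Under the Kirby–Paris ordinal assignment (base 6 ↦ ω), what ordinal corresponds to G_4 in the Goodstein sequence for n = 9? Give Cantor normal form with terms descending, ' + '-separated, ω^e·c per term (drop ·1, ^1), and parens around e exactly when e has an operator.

ω^ω·3 + ω^3·3 + ω^2·3 + ω·3 + 1

(0) 9|_2 = 2^(2 + 1) + 1 ↦ 3^(3 + 1) + 1|_3 = 82 ⇒ 81
(1) 81|_3 = 3^(3 + 1) ↦ 4^(4 + 1)|_4 = 1024 ⇒ 1023
(2) 1023|_4 = 3·4^4 + 3·4^3 + 3·4^2 + 3·4 + 3 ↦ 3·5^5 + 3·5^3 + 3·5^2 + 3·5 + 3|_5 = 9843 ⇒ 9842
(3) 9842|_5 = 3·5^5 + 3·5^3 + 3·5^2 + 3·5 + 2 ↦ 3·6^6 + 3·6^3 + 3·6^2 + 3·6 + 2|_6 = 140744 ⇒ 140743
(4) 140743|_6 = 3·6^6 + 3·6^3 + 3·6^2 + 3·6 + 1 ↦ 3·7^7 + 3·7^3 + 3·7^2 + 3·7 + 1|_7 = 2471827 ⇒ 2471826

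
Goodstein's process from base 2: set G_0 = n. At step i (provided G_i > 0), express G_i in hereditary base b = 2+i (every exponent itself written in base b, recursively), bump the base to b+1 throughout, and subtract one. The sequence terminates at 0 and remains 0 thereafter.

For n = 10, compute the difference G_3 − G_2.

14600

G_0 = 10. HB_2(10) = 2^(2 + 1) + 2. Bump = 84. G_1 = 83.
G_1 = 83. HB_3(83) = 3^(3 + 1) + 2. Bump = 1026. G_2 = 1025.
G_2 = 1025. HB_4(1025) = 4^(4 + 1) + 1. Bump = 15626. G_3 = 15625.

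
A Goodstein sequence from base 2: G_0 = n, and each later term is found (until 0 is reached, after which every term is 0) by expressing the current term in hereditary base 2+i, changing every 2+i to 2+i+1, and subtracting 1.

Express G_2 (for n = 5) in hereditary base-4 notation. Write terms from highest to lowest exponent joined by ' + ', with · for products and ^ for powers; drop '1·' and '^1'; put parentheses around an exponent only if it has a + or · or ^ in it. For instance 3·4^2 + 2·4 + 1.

G_0 = 5. HB_2(5) = 2^2 + 1. Bump = 28. G_1 = 27.
G_1 = 27. HB_3(27) = 3^3. Bump = 256. G_2 = 255.
G_2 = 255. HB_4(255) = 3·4^3 + 3·4^2 + 3·4 + 3. Bump = 468. G_3 = 467.

3·4^3 + 3·4^2 + 3·4 + 3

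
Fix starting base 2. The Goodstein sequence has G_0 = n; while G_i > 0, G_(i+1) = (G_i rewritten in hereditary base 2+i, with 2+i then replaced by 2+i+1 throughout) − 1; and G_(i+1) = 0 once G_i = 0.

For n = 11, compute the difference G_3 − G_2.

14600

G_0 = 11. HB_2(11) = 2^(2 + 1) + 2 + 1. Bump = 85. G_1 = 84.
G_1 = 84. HB_3(84) = 3^(3 + 1) + 3. Bump = 1028. G_2 = 1027.
G_2 = 1027. HB_4(1027) = 4^(4 + 1) + 3. Bump = 15628. G_3 = 15627.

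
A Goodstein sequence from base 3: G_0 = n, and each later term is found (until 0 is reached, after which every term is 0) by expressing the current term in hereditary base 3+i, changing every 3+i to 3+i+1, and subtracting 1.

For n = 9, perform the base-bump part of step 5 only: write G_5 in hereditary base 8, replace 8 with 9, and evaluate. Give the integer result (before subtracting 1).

i=0: 9 = 3^2 (b=3); 3→4: 4^2 = 16; 16−1 = 15
i=1: 15 = 3·4 + 3 (b=4); 4→5: 3·5 + 3 = 18; 18−1 = 17
i=2: 17 = 3·5 + 2 (b=5); 5→6: 3·6 + 2 = 20; 20−1 = 19
i=3: 19 = 3·6 + 1 (b=6); 6→7: 3·7 + 1 = 22; 22−1 = 21
i=4: 21 = 3·7 (b=7); 7→8: 3·8 = 24; 24−1 = 23
i=5: 23 = 2·8 + 7 (b=8); 8→9: 2·9 + 7 = 25; 25−1 = 24

25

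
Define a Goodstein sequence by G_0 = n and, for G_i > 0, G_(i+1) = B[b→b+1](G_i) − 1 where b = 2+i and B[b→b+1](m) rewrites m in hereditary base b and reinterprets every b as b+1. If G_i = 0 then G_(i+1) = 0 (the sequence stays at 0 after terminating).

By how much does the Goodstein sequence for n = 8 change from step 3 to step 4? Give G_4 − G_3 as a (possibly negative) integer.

G_0 = 8. HB_2(8) = 2^(2 + 1). Bump = 81. G_1 = 80.
G_1 = 80. HB_3(80) = 2·3^3 + 2·3^2 + 2·3 + 2. Bump = 554. G_2 = 553.
G_2 = 553. HB_4(553) = 2·4^4 + 2·4^2 + 2·4 + 1. Bump = 6311. G_3 = 6310.
G_3 = 6310. HB_5(6310) = 2·5^5 + 2·5^2 + 2·5. Bump = 93396. G_4 = 93395.

87085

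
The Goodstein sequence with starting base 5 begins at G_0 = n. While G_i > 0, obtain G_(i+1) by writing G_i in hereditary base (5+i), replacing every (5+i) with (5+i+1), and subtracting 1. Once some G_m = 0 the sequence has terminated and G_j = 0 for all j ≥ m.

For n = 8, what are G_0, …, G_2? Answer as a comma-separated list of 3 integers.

8, 8, 8

base 5: 8 = 5 + 3; at 6: 6 + 3 = 9; next = 8
base 6: 8 = 6 + 2; at 7: 7 + 2 = 9; next = 8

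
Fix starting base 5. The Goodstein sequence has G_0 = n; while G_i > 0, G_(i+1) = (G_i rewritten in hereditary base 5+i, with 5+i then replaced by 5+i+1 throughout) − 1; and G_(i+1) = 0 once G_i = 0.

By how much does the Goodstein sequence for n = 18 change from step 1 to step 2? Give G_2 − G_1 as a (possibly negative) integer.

2

G_0 = 18. HB_5(18) = 3·5 + 3. Bump = 21. G_1 = 20.
G_1 = 20. HB_6(20) = 3·6 + 2. Bump = 23. G_2 = 22.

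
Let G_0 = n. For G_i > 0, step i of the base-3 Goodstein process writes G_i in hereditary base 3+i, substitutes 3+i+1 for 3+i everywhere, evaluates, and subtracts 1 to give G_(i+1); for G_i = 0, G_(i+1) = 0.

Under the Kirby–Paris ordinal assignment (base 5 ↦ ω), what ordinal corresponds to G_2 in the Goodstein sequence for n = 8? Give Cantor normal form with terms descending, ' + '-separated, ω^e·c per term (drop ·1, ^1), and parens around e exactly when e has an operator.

step 0: 8 = 2·3 + 2; sub 4 for 3: 2·4 + 2; = 10; G_1 = 10−1 = 9
step 1: 9 = 2·4 + 1; sub 5 for 4: 2·5 + 1; = 11; G_2 = 11−1 = 10
step 2: 10 = 2·5; sub 6 for 5: 2·6; = 12; G_3 = 12−1 = 11

ω·2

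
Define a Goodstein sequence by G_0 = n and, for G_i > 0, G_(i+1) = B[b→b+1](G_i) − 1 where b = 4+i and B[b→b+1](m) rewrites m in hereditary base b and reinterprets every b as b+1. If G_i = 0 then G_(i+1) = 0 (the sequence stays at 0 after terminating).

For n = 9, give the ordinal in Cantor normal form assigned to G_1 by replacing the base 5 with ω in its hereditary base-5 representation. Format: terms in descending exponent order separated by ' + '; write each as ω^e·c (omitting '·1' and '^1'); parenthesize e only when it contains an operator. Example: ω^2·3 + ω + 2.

[0] 9 ≡ 2·4 + 1 (base 4). Lift 5: 11. −1: 10.
[1] 10 ≡ 2·5 (base 5). Lift 6: 12. −1: 11.

ω·2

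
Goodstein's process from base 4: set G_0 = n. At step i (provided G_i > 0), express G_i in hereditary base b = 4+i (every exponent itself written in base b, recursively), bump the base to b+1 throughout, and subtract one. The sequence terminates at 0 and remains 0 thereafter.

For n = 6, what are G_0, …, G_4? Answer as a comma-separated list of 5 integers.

6, 6, 6, 6, 5

step 0: 6 = 4 + 2; sub 5 for 4: 5 + 2; = 7; G_1 = 7−1 = 6
step 1: 6 = 5 + 1; sub 6 for 5: 6 + 1; = 7; G_2 = 7−1 = 6
step 2: 6 = 6; sub 7 for 6: 7; = 7; G_3 = 7−1 = 6
step 3: 6 = 6; sub 8 for 7: 6; = 6; G_4 = 6−1 = 5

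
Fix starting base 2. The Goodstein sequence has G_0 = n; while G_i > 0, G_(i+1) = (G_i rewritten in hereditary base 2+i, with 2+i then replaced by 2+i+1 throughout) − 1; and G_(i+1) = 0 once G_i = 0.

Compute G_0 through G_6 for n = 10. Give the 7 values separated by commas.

G_0 = 10. HB_2(10) = 2^(2 + 1) + 2. Bump = 84. G_1 = 83.
G_1 = 83. HB_3(83) = 3^(3 + 1) + 2. Bump = 1026. G_2 = 1025.
G_2 = 1025. HB_4(1025) = 4^(4 + 1) + 1. Bump = 15626. G_3 = 15625.
G_3 = 15625. HB_5(15625) = 5^(5 + 1). Bump = 279936. G_4 = 279935.
G_4 = 279935. HB_6(279935) = 5·6^6 + 5·6^5 + 5·6^4 + 5·6^3 + 5·6^2 + 5·6 + 5. Bump = 4215755. G_5 = 4215754.
G_5 = 4215754. HB_7(4215754) = 5·7^7 + 5·7^5 + 5·7^4 + 5·7^3 + 5·7^2 + 5·7 + 4. Bump = 84073324. G_6 = 84073323.

10, 83, 1025, 15625, 279935, 4215754, 84073323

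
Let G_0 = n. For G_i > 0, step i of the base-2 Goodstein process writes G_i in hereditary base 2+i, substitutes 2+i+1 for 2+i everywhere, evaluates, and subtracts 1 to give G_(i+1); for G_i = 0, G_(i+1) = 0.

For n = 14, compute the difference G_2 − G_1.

1171

step 0: 14 = 2^(2 + 1) + 2^2 + 2; sub 3 for 2: 3^(3 + 1) + 3^3 + 3; = 111; G_1 = 111−1 = 110
step 1: 110 = 3^(3 + 1) + 3^3 + 2; sub 4 for 3: 4^(4 + 1) + 4^4 + 2; = 1282; G_2 = 1282−1 = 1281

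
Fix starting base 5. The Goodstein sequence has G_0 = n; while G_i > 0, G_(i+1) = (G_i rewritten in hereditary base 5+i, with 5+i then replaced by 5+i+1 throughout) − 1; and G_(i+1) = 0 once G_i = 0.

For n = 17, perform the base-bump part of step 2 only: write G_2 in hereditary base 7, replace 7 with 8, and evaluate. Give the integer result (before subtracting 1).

24

i=0: 17 = 3·5 + 2 (b=5); 5→6: 3·6 + 2 = 20; 20−1 = 19
i=1: 19 = 3·6 + 1 (b=6); 6→7: 3·7 + 1 = 22; 22−1 = 21
i=2: 21 = 3·7 (b=7); 7→8: 3·8 = 24; 24−1 = 23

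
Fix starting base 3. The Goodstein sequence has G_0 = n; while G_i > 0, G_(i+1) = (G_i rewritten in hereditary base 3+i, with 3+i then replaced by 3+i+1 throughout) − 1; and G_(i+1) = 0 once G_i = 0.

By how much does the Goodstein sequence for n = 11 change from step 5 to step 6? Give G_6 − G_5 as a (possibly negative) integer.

4

base 3: 11 = 3^2 + 2; at 4: 4^2 + 2 = 18; next = 17
base 4: 17 = 4^2 + 1; at 5: 5^2 + 1 = 26; next = 25
base 5: 25 = 5^2; at 6: 6^2 = 36; next = 35
base 6: 35 = 5·6 + 5; at 7: 5·7 + 5 = 40; next = 39
base 7: 39 = 5·7 + 4; at 8: 5·8 + 4 = 44; next = 43
base 8: 43 = 5·8 + 3; at 9: 5·9 + 3 = 48; next = 47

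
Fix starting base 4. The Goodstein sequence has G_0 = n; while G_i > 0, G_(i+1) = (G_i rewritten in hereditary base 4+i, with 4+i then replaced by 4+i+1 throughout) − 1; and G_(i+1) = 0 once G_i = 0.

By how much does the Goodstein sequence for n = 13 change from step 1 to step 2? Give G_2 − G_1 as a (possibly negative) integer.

2

i=0: 13 = 3·4 + 1 (b=4); 4→5: 3·5 + 1 = 16; 16−1 = 15
i=1: 15 = 3·5 (b=5); 5→6: 3·6 = 18; 18−1 = 17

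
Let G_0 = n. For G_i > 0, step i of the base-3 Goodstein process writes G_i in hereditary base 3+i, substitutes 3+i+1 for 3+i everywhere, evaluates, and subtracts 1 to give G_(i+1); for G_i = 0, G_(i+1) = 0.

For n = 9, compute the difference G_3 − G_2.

step 0: 9 = 3^2; sub 4 for 3: 4^2; = 16; G_1 = 16−1 = 15
step 1: 15 = 3·4 + 3; sub 5 for 4: 3·5 + 3; = 18; G_2 = 18−1 = 17
step 2: 17 = 3·5 + 2; sub 6 for 5: 3·6 + 2; = 20; G_3 = 20−1 = 19

2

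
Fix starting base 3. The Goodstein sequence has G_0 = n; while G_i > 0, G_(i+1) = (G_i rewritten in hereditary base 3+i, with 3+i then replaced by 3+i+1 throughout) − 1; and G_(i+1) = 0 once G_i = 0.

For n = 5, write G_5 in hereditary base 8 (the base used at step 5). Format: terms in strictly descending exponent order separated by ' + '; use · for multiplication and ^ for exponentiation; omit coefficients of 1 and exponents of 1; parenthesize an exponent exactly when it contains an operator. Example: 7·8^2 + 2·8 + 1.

3

(0) 5|_3 = 3 + 2 ↦ 4 + 2|_4 = 6 ⇒ 5
(1) 5|_4 = 4 + 1 ↦ 5 + 1|_5 = 6 ⇒ 5
(2) 5|_5 = 5 ↦ 6|_6 = 6 ⇒ 5
(3) 5|_6 = 5 ↦ 5|_7 = 5 ⇒ 4
(4) 4|_7 = 4 ↦ 4|_8 = 4 ⇒ 3
(5) 3|_8 = 3 ↦ 3|_9 = 3 ⇒ 2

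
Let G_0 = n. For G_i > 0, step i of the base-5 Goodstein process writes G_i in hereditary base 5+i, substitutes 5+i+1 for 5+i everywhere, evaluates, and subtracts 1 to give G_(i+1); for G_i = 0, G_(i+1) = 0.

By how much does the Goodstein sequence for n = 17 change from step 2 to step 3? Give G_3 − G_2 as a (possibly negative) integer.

base 5: 17 = 3·5 + 2; at 6: 3·6 + 2 = 20; next = 19
base 6: 19 = 3·6 + 1; at 7: 3·7 + 1 = 22; next = 21
base 7: 21 = 3·7; at 8: 3·8 = 24; next = 23

2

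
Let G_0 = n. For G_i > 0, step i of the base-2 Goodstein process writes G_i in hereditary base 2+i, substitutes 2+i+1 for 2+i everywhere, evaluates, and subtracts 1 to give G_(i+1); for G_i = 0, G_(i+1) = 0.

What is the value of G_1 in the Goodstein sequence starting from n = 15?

111

G_0=15  [base 2] 2^(2 + 1) + 2^2 + 2 + 1  →[2↦3]→  3^(3 + 1) + 3^3 + 3 + 1 = 112  −1 ⇒ G_1=111
G_1=111  [base 3] 3^(3 + 1) + 3^3 + 3  →[3↦4]→  4^(4 + 1) + 4^4 + 4 = 1284  −1 ⇒ G_2=1283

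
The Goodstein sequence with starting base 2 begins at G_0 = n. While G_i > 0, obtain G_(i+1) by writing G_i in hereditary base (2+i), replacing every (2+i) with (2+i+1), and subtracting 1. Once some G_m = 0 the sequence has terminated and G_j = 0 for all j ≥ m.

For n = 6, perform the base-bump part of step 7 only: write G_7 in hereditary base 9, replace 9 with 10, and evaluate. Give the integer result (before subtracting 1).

555552

base 2: 6 = 2^2 + 2; at 3: 3^3 + 3 = 30; next = 29
base 3: 29 = 3^3 + 2; at 4: 4^4 + 2 = 258; next = 257
base 4: 257 = 4^4 + 1; at 5: 5^5 + 1 = 3126; next = 3125
base 5: 3125 = 5^5; at 6: 6^6 = 46656; next = 46655
base 6: 46655 = 5·6^5 + 5·6^4 + 5·6^3 + 5·6^2 + 5·6 + 5; at 7: 5·7^5 + 5·7^4 + 5·7^3 + 5·7^2 + 5·7 + 5 = 98040; next = 98039
base 7: 98039 = 5·7^5 + 5·7^4 + 5·7^3 + 5·7^2 + 5·7 + 4; at 8: 5·8^5 + 5·8^4 + 5·8^3 + 5·8^2 + 5·8 + 4 = 187244; next = 187243
base 8: 187243 = 5·8^5 + 5·8^4 + 5·8^3 + 5·8^2 + 5·8 + 3; at 9: 5·9^5 + 5·9^4 + 5·9^3 + 5·9^2 + 5·9 + 3 = 332148; next = 332147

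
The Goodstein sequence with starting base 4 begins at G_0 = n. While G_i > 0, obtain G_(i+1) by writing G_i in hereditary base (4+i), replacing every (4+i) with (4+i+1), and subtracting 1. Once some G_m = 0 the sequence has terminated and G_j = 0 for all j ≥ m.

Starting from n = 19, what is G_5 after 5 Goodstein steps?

69

G_0 = 19. HB_4(19) = 4^2 + 3. Bump = 28. G_1 = 27.
G_1 = 27. HB_5(27) = 5^2 + 2. Bump = 38. G_2 = 37.
G_2 = 37. HB_6(37) = 6^2 + 1. Bump = 50. G_3 = 49.
G_3 = 49. HB_7(49) = 7^2. Bump = 64. G_4 = 63.
G_4 = 63. HB_8(63) = 7·8 + 7. Bump = 70. G_5 = 69.
G_5 = 69. HB_9(69) = 7·9 + 6. Bump = 76. G_6 = 75.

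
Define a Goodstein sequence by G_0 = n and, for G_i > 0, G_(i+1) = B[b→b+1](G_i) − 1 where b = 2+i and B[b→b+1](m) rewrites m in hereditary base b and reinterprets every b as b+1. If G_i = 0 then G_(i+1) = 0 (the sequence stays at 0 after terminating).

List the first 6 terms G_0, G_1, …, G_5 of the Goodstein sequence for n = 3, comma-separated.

base 2: 3 = 2 + 1; at 3: 3 + 1 = 4; next = 3
base 3: 3 = 3; at 4: 4 = 4; next = 3
base 4: 3 = 3; at 5: 3 = 3; next = 2
base 5: 2 = 2; at 6: 2 = 2; next = 1
base 6: 1 = 1; at 7: 1 = 1; next = 0

3, 3, 3, 2, 1, 0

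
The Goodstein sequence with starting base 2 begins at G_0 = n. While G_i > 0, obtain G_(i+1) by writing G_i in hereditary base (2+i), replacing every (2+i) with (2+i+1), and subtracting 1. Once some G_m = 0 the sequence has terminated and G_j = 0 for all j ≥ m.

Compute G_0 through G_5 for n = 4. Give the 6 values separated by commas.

4, 26, 41, 60, 83, 109

G_0=4  [base 2] 2^2  →[2↦3]→  3^3 = 27  −1 ⇒ G_1=26
G_1=26  [base 3] 2·3^2 + 2·3 + 2  →[3↦4]→  2·4^2 + 2·4 + 2 = 42  −1 ⇒ G_2=41
G_2=41  [base 4] 2·4^2 + 2·4 + 1  →[4↦5]→  2·5^2 + 2·5 + 1 = 61  −1 ⇒ G_3=60
G_3=60  [base 5] 2·5^2 + 2·5  →[5↦6]→  2·6^2 + 2·6 = 84  −1 ⇒ G_4=83
G_4=83  [base 6] 2·6^2 + 6 + 5  →[6↦7]→  2·7^2 + 7 + 5 = 110  −1 ⇒ G_5=109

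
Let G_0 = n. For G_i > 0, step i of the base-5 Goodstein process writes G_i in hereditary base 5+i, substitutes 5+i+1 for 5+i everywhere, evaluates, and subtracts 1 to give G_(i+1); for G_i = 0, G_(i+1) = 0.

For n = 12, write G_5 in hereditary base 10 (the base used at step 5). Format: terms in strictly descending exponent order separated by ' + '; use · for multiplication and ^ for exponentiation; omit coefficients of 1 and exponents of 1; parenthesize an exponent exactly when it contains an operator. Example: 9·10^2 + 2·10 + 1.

12 —HB5→ 2·5 + 2 —bump→ 2·6 + 2 = 14 —(−1)→ 13
13 —HB6→ 2·6 + 1 —bump→ 2·7 + 1 = 15 —(−1)→ 14
14 —HB7→ 2·7 —bump→ 2·8 = 16 —(−1)→ 15
15 —HB8→ 8 + 7 —bump→ 9 + 7 = 16 —(−1)→ 15
15 —HB9→ 9 + 6 —bump→ 10 + 6 = 16 —(−1)→ 15
15 —HB10→ 10 + 5 —bump→ 11 + 5 = 16 —(−1)→ 15

10 + 5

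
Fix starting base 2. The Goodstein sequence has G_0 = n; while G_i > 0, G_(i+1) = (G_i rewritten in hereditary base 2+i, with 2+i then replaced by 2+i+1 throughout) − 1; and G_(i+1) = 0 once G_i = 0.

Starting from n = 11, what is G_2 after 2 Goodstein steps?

(0) 11|_2 = 2^(2 + 1) + 2 + 1 ↦ 3^(3 + 1) + 3 + 1|_3 = 85 ⇒ 84
(1) 84|_3 = 3^(3 + 1) + 3 ↦ 4^(4 + 1) + 4|_4 = 1028 ⇒ 1027
(2) 1027|_4 = 4^(4 + 1) + 3 ↦ 5^(5 + 1) + 3|_5 = 15628 ⇒ 15627

1027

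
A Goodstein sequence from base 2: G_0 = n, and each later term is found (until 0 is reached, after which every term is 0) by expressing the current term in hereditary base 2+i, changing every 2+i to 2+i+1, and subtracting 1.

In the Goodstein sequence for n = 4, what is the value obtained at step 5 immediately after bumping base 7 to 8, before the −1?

(0) 4|_2 = 2^2 ↦ 3^3|_3 = 27 ⇒ 26
(1) 26|_3 = 2·3^2 + 2·3 + 2 ↦ 2·4^2 + 2·4 + 2|_4 = 42 ⇒ 41
(2) 41|_4 = 2·4^2 + 2·4 + 1 ↦ 2·5^2 + 2·5 + 1|_5 = 61 ⇒ 60
(3) 60|_5 = 2·5^2 + 2·5 ↦ 2·6^2 + 2·6|_6 = 84 ⇒ 83
(4) 83|_6 = 2·6^2 + 6 + 5 ↦ 2·7^2 + 7 + 5|_7 = 110 ⇒ 109
(5) 109|_7 = 2·7^2 + 7 + 4 ↦ 2·8^2 + 8 + 4|_8 = 140 ⇒ 139

140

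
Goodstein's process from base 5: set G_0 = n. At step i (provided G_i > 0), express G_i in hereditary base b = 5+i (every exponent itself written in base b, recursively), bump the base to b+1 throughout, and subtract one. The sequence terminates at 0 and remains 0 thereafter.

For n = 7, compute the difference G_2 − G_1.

0

step 0: 7 = 5 + 2; sub 6 for 5: 6 + 2; = 8; G_1 = 8−1 = 7
step 1: 7 = 6 + 1; sub 7 for 6: 7 + 1; = 8; G_2 = 8−1 = 7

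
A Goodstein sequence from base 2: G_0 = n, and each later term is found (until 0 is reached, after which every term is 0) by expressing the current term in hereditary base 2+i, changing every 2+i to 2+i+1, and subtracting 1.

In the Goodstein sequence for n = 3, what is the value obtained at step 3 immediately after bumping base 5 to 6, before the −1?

2

(0) 3|_2 = 2 + 1 ↦ 3 + 1|_3 = 4 ⇒ 3
(1) 3|_3 = 3 ↦ 4|_4 = 4 ⇒ 3
(2) 3|_4 = 3 ↦ 3|_5 = 3 ⇒ 2
(3) 2|_5 = 2 ↦ 2|_6 = 2 ⇒ 1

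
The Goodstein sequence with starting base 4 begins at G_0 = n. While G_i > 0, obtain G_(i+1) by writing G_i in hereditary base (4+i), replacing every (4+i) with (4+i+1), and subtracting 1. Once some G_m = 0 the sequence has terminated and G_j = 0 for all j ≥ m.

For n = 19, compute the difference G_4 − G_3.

14

(0) 19|_4 = 4^2 + 3 ↦ 5^2 + 3|_5 = 28 ⇒ 27
(1) 27|_5 = 5^2 + 2 ↦ 6^2 + 2|_6 = 38 ⇒ 37
(2) 37|_6 = 6^2 + 1 ↦ 7^2 + 1|_7 = 50 ⇒ 49
(3) 49|_7 = 7^2 ↦ 8^2|_8 = 64 ⇒ 63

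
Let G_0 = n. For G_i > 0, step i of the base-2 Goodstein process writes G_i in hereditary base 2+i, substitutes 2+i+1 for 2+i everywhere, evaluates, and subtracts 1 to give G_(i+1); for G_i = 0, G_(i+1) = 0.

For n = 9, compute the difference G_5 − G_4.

i=0: 9 = 2^(2 + 1) + 1 (b=2); 2→3: 3^(3 + 1) + 1 = 82; 82−1 = 81
i=1: 81 = 3^(3 + 1) (b=3); 3→4: 4^(4 + 1) = 1024; 1024−1 = 1023
i=2: 1023 = 3·4^4 + 3·4^3 + 3·4^2 + 3·4 + 3 (b=4); 4→5: 3·5^5 + 3·5^3 + 3·5^2 + 3·5 + 3 = 9843; 9843−1 = 9842
i=3: 9842 = 3·5^5 + 3·5^3 + 3·5^2 + 3·5 + 2 (b=5); 5→6: 3·6^6 + 3·6^3 + 3·6^2 + 3·6 + 2 = 140744; 140744−1 = 140743
i=4: 140743 = 3·6^6 + 3·6^3 + 3·6^2 + 3·6 + 1 (b=6); 6→7: 3·7^7 + 3·7^3 + 3·7^2 + 3·7 + 1 = 2471827; 2471827−1 = 2471826

2331083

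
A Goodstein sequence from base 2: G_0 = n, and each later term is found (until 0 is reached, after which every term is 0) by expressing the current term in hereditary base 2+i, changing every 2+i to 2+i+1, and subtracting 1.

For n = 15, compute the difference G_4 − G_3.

307841

base 2: 15 = 2^(2 + 1) + 2^2 + 2 + 1; at 3: 3^(3 + 1) + 3^3 + 3 + 1 = 112; next = 111
base 3: 111 = 3^(3 + 1) + 3^3 + 3; at 4: 4^(4 + 1) + 4^4 + 4 = 1284; next = 1283
base 4: 1283 = 4^(4 + 1) + 4^4 + 3; at 5: 5^(5 + 1) + 5^5 + 3 = 18753; next = 18752
base 5: 18752 = 5^(5 + 1) + 5^5 + 2; at 6: 6^(6 + 1) + 6^6 + 2 = 326594; next = 326593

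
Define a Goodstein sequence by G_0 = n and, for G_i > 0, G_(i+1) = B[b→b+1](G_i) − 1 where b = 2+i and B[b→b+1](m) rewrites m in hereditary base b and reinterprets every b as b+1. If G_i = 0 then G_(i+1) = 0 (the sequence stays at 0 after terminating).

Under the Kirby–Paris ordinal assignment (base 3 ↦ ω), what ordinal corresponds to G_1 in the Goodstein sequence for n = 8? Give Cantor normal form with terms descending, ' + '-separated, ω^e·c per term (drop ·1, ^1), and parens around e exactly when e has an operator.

(0) 8|_2 = 2^(2 + 1) ↦ 3^(3 + 1)|_3 = 81 ⇒ 80
(1) 80|_3 = 2·3^3 + 2·3^2 + 2·3 + 2 ↦ 2·4^4 + 2·4^2 + 2·4 + 2|_4 = 554 ⇒ 553

ω^ω·2 + ω^2·2 + ω·2 + 2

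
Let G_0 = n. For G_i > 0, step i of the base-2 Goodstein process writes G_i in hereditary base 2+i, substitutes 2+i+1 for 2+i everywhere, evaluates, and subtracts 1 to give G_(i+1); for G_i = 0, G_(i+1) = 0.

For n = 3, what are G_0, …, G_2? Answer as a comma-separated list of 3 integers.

3, 3, 3

(0) 3|_2 = 2 + 1 ↦ 3 + 1|_3 = 4 ⇒ 3
(1) 3|_3 = 3 ↦ 4|_4 = 4 ⇒ 3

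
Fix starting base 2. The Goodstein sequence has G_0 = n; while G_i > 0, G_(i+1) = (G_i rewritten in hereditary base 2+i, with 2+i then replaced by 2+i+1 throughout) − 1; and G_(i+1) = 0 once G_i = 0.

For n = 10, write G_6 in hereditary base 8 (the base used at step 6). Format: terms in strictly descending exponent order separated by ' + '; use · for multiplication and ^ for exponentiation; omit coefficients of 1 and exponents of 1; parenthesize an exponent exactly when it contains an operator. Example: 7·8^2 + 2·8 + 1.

G_0 = 10. HB_2(10) = 2^(2 + 1) + 2. Bump = 84. G_1 = 83.
G_1 = 83. HB_3(83) = 3^(3 + 1) + 2. Bump = 1026. G_2 = 1025.
G_2 = 1025. HB_4(1025) = 4^(4 + 1) + 1. Bump = 15626. G_3 = 15625.
G_3 = 15625. HB_5(15625) = 5^(5 + 1). Bump = 279936. G_4 = 279935.
G_4 = 279935. HB_6(279935) = 5·6^6 + 5·6^5 + 5·6^4 + 5·6^3 + 5·6^2 + 5·6 + 5. Bump = 4215755. G_5 = 4215754.
G_5 = 4215754. HB_7(4215754) = 5·7^7 + 5·7^5 + 5·7^4 + 5·7^3 + 5·7^2 + 5·7 + 4. Bump = 84073324. G_6 = 84073323.

5·8^8 + 5·8^5 + 5·8^4 + 5·8^3 + 5·8^2 + 5·8 + 3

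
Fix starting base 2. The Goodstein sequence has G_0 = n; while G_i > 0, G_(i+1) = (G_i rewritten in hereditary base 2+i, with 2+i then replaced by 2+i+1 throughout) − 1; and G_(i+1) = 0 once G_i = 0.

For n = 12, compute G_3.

[0] 12 ≡ 2^(2 + 1) + 2^2 (base 2). Lift 3: 108. −1: 107.
[1] 107 ≡ 3^(3 + 1) + 2·3^2 + 2·3 + 2 (base 3). Lift 4: 1066. −1: 1065.
[2] 1065 ≡ 4^(4 + 1) + 2·4^2 + 2·4 + 1 (base 4). Lift 5: 15686. −1: 15685.
[3] 15685 ≡ 5^(5 + 1) + 2·5^2 + 2·5 (base 5). Lift 6: 280020. −1: 280019.

15685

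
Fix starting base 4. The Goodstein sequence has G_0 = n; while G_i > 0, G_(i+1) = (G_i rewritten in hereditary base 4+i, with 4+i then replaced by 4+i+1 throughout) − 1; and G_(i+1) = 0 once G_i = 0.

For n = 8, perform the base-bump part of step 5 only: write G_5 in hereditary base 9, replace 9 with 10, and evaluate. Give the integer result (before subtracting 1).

10

(0) 8|_4 = 2·4 ↦ 2·5|_5 = 10 ⇒ 9
(1) 9|_5 = 5 + 4 ↦ 6 + 4|_6 = 10 ⇒ 9
(2) 9|_6 = 6 + 3 ↦ 7 + 3|_7 = 10 ⇒ 9
(3) 9|_7 = 7 + 2 ↦ 8 + 2|_8 = 10 ⇒ 9
(4) 9|_8 = 8 + 1 ↦ 9 + 1|_9 = 10 ⇒ 9
(5) 9|_9 = 9 ↦ 10|_10 = 10 ⇒ 9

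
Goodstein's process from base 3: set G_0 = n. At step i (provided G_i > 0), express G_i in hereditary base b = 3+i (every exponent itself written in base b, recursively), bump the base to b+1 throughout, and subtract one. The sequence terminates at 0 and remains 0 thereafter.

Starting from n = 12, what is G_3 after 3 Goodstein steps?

(0) 12|_3 = 3^2 + 3 ↦ 4^2 + 4|_4 = 20 ⇒ 19
(1) 19|_4 = 4^2 + 3 ↦ 5^2 + 3|_5 = 28 ⇒ 27
(2) 27|_5 = 5^2 + 2 ↦ 6^2 + 2|_6 = 38 ⇒ 37
(3) 37|_6 = 6^2 + 1 ↦ 7^2 + 1|_7 = 50 ⇒ 49

37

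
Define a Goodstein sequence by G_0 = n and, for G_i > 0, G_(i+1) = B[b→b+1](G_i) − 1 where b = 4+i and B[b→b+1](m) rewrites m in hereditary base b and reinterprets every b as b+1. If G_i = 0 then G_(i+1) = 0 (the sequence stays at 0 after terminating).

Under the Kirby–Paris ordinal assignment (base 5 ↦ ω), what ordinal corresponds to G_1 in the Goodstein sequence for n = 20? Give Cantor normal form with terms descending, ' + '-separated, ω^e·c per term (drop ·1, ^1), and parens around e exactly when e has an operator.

step 0: 20 = 4^2 + 4; sub 5 for 4: 5^2 + 5; = 30; G_1 = 30−1 = 29
step 1: 29 = 5^2 + 4; sub 6 for 5: 6^2 + 4; = 40; G_2 = 40−1 = 39

ω^2 + 4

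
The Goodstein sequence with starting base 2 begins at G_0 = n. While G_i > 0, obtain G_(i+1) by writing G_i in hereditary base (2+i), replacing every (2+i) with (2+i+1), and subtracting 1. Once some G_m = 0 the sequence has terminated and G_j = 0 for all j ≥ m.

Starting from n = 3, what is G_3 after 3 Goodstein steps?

G_0 = 3. HB_2(3) = 2 + 1. Bump = 4. G_1 = 3.
G_1 = 3. HB_3(3) = 3. Bump = 4. G_2 = 3.
G_2 = 3. HB_4(3) = 3. Bump = 3. G_3 = 2.
G_3 = 2. HB_5(2) = 2. Bump = 2. G_4 = 1.

2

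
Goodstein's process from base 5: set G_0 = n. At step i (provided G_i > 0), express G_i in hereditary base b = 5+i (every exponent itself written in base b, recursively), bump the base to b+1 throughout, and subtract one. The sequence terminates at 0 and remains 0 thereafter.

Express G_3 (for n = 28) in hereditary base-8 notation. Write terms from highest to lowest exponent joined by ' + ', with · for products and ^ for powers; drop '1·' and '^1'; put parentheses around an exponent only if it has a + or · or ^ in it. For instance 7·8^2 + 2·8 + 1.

8^2

[0] 28 ≡ 5^2 + 3 (base 5). Lift 6: 39. −1: 38.
[1] 38 ≡ 6^2 + 2 (base 6). Lift 7: 51. −1: 50.
[2] 50 ≡ 7^2 + 1 (base 7). Lift 8: 65. −1: 64.
[3] 64 ≡ 8^2 (base 8). Lift 9: 81. −1: 80.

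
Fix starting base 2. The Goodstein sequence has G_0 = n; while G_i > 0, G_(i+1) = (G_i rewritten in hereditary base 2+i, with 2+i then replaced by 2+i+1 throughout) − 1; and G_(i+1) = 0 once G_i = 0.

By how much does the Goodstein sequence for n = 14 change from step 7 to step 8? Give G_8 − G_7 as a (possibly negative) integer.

96513439003

base 2: 14 = 2^(2 + 1) + 2^2 + 2; at 3: 3^(3 + 1) + 3^3 + 3 = 111; next = 110
base 3: 110 = 3^(3 + 1) + 3^3 + 2; at 4: 4^(4 + 1) + 4^4 + 2 = 1282; next = 1281
base 4: 1281 = 4^(4 + 1) + 4^4 + 1; at 5: 5^(5 + 1) + 5^5 + 1 = 18751; next = 18750
base 5: 18750 = 5^(5 + 1) + 5^5; at 6: 6^(6 + 1) + 6^6 = 326592; next = 326591
base 6: 326591 = 6^(6 + 1) + 5·6^5 + 5·6^4 + 5·6^3 + 5·6^2 + 5·6 + 5; at 7: 7^(7 + 1) + 5·7^5 + 5·7^4 + 5·7^3 + 5·7^2 + 5·7 + 5 = 5862841; next = 5862840
base 7: 5862840 = 7^(7 + 1) + 5·7^5 + 5·7^4 + 5·7^3 + 5·7^2 + 5·7 + 4; at 8: 8^(8 + 1) + 5·8^5 + 5·8^4 + 5·8^3 + 5·8^2 + 5·8 + 4 = 134404972; next = 134404971
base 8: 134404971 = 8^(8 + 1) + 5·8^5 + 5·8^4 + 5·8^3 + 5·8^2 + 5·8 + 3; at 9: 9^(9 + 1) + 5·9^5 + 5·9^4 + 5·9^3 + 5·9^2 + 5·9 + 3 = 3487116549; next = 3487116548
base 9: 3487116548 = 9^(9 + 1) + 5·9^5 + 5·9^4 + 5·9^3 + 5·9^2 + 5·9 + 2; at 10: 10^(10 + 1) + 5·10^5 + 5·10^4 + 5·10^3 + 5·10^2 + 5·10 + 2 = 100000555552; next = 100000555551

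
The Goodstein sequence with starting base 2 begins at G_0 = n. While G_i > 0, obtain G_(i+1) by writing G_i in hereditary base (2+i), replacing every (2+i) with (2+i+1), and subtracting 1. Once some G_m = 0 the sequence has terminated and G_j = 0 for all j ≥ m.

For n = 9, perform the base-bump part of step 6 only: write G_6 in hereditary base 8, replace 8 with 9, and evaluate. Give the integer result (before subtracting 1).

[0] 9 ≡ 2^(2 + 1) + 1 (base 2). Lift 3: 82. −1: 81.
[1] 81 ≡ 3^(3 + 1) (base 3). Lift 4: 1024. −1: 1023.
[2] 1023 ≡ 3·4^4 + 3·4^3 + 3·4^2 + 3·4 + 3 (base 4). Lift 5: 9843. −1: 9842.
[3] 9842 ≡ 3·5^5 + 3·5^3 + 3·5^2 + 3·5 + 2 (base 5). Lift 6: 140744. −1: 140743.
[4] 140743 ≡ 3·6^6 + 3·6^3 + 3·6^2 + 3·6 + 1 (base 6). Lift 7: 2471827. −1: 2471826.
[5] 2471826 ≡ 3·7^7 + 3·7^3 + 3·7^2 + 3·7 (base 7). Lift 8: 50333400. −1: 50333399.

1162263922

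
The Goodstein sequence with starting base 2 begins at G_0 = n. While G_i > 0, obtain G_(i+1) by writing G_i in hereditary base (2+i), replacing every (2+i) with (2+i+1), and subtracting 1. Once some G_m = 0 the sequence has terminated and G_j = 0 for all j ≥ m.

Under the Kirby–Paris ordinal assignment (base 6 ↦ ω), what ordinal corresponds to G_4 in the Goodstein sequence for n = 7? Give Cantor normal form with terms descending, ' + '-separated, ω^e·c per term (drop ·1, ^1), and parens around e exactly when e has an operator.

ω^ω + 1

G_0=7  [base 2] 2^2 + 2 + 1  →[2↦3]→  3^3 + 3 + 1 = 31  −1 ⇒ G_1=30
G_1=30  [base 3] 3^3 + 3  →[3↦4]→  4^4 + 4 = 260  −1 ⇒ G_2=259
G_2=259  [base 4] 4^4 + 3  →[4↦5]→  5^5 + 3 = 3128  −1 ⇒ G_3=3127
G_3=3127  [base 5] 5^5 + 2  →[5↦6]→  6^6 + 2 = 46658  −1 ⇒ G_4=46657
G_4=46657  [base 6] 6^6 + 1  →[6↦7]→  7^7 + 1 = 823544  −1 ⇒ G_5=823543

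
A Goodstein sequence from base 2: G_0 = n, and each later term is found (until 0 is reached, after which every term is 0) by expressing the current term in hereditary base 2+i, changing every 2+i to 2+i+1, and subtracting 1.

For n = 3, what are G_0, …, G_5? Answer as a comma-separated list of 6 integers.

[0] 3 ≡ 2 + 1 (base 2). Lift 3: 4. −1: 3.
[1] 3 ≡ 3 (base 3). Lift 4: 4. −1: 3.
[2] 3 ≡ 3 (base 4). Lift 5: 3. −1: 2.
[3] 2 ≡ 2 (base 5). Lift 6: 2. −1: 1.
[4] 1 ≡ 1 (base 6). Lift 7: 1. −1: 0.

3, 3, 3, 2, 1, 0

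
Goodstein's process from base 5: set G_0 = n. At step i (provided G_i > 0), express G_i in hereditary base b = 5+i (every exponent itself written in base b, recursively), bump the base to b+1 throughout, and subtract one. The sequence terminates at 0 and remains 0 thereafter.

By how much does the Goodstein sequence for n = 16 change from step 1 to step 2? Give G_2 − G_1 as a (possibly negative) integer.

2

16 —HB5→ 3·5 + 1 —bump→ 3·6 + 1 = 19 —(−1)→ 18
18 —HB6→ 3·6 —bump→ 3·7 = 21 —(−1)→ 20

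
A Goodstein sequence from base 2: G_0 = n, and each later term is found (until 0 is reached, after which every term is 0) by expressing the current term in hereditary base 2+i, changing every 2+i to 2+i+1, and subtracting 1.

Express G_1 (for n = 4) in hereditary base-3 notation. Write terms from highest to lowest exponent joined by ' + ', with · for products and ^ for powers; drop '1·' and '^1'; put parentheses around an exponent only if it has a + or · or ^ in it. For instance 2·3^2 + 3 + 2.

2·3^2 + 2·3 + 2

i=0: 4 = 2^2 (b=2); 2→3: 3^3 = 27; 27−1 = 26
i=1: 26 = 2·3^2 + 2·3 + 2 (b=3); 3→4: 2·4^2 + 2·4 + 2 = 42; 42−1 = 41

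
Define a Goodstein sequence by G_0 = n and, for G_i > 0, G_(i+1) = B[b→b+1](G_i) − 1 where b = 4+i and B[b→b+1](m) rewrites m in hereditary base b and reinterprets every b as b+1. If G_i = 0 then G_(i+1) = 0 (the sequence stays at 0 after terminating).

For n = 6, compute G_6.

step 0: 6 = 4 + 2; sub 5 for 4: 5 + 2; = 7; G_1 = 7−1 = 6
step 1: 6 = 5 + 1; sub 6 for 5: 6 + 1; = 7; G_2 = 7−1 = 6
step 2: 6 = 6; sub 7 for 6: 7; = 7; G_3 = 7−1 = 6
step 3: 6 = 6; sub 8 for 7: 6; = 6; G_4 = 6−1 = 5
step 4: 5 = 5; sub 9 for 8: 5; = 5; G_5 = 5−1 = 4
step 5: 4 = 4; sub 10 for 9: 4; = 4; G_6 = 4−1 = 3
step 6: 3 = 3; sub 11 for 10: 3; = 3; G_7 = 3−1 = 2

3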